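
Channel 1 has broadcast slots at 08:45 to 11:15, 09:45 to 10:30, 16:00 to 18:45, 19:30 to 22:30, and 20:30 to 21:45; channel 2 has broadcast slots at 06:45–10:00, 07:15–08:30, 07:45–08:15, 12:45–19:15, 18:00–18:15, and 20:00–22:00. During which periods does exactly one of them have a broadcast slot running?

First set merges to 08:45–11:15, 16:00–18:45, 19:30–22:30.
Second set merges to 06:45–10:00, 12:45–19:15, 20:00–22:00.
Only in the first: 10:00–11:15, 19:30–20:00, 22:00–22:30.
Only in the second: 06:45–08:45, 12:45–16:00, 18:45–19:15.
Together these are the periods covered by exactly one.

06:45–08:45, 10:00–11:15, 12:45–16:00, 18:45–19:15, 19:30–20:00, 22:00–22:30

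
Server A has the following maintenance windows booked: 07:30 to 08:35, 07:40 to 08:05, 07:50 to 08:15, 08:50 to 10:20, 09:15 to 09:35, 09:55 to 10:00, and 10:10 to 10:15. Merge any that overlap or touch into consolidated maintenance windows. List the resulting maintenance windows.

07:40-08:05 overlaps/touches 07:30-08:35 → extend to 07:30-08:35.
07:50-08:15 overlaps/touches 07:30-08:35 → extend to 07:30-08:35.
08:50-10:20 is disjoint → start new block.
09:15-09:35 overlaps/touches 08:50-10:20 → extend to 08:50-10:20.
09:55-10:00 overlaps/touches 08:50-10:20 → extend to 08:50-10:20.
10:10-10:15 overlaps/touches 08:50-10:20 → extend to 08:50-10:20.

07:30-08:35, 08:50-10:20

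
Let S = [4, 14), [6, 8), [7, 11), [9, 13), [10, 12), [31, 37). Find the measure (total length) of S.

Merged: [4, 14), [31, 37).
Lengths: 10 + 6 = 16.

16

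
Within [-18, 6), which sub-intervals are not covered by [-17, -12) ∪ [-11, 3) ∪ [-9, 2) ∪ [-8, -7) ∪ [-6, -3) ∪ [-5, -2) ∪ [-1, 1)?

After merging, the occupied span is [-17, -12), [-11, 3).
Uncovered inside [-18, 6): [-18, -17), [-12, -11), [3, 6).

[-18, -17) ∪ [-12, -11) ∪ [3, 6)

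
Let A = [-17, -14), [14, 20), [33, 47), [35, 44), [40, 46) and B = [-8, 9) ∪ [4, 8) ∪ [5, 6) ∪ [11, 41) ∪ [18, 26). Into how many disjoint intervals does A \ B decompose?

Merge the first list: [-17, -14), [14, 20), [33, 47).
Merge the second list: [-8, 9), [11, 41).
A \ B = [-17, -14), [41, 47).
That is 2 disjoint pieces.

2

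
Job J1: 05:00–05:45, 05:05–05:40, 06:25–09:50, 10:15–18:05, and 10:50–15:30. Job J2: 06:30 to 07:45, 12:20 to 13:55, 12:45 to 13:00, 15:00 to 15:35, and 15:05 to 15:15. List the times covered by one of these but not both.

First set merges to 05:00–05:45, 06:25–09:50, 10:15–18:05.
Second set merges to 06:30–07:45, 12:20–13:55, 15:00–15:35.
Only in the first: 05:00–05:45, 06:25–06:30, 07:45–09:50, 10:15–12:20, 13:55–15:00, 15:35–18:05.
Only in the second: none.
Together these are the periods covered by exactly one.

05:00–05:45, 06:25–06:30, 07:45–09:50, 10:15–12:20, 13:55–15:00, 15:35–18:05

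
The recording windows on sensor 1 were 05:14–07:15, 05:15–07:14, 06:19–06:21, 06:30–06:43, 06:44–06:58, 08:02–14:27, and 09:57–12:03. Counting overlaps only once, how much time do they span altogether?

8 h 26 min

Merged: 05:14-07:15, 08:02-14:27.
Lengths: 2 h 1 min + 6 h 25 min = 8 h 26 min.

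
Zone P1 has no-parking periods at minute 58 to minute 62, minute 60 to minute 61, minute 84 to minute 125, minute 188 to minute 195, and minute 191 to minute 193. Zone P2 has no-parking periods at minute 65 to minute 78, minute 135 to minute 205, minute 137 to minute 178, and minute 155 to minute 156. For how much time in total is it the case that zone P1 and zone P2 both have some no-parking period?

First set merges to minute 58 to minute 62, minute 84 to minute 125, minute 188 to minute 195.
Second set merges to minute 65 to minute 78, minute 135 to minute 205.
A ∩ B = minute 188 to minute 195.
Total: 7 minutes.

7 minutes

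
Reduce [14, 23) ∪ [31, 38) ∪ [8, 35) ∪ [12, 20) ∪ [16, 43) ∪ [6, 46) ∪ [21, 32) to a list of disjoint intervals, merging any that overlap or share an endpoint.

[6, 46)

Sort by start: [6, 46), [8, 35), [12, 20), [14, 23), [16, 43), [21, 32), [31, 38).
[8, 35) overlaps/touches [6, 46) → extend to [6, 46).
[12, 20) overlaps/touches [6, 46) → extend to [6, 46).
[14, 23) overlaps/touches [6, 46) → extend to [6, 46).
[16, 43) overlaps/touches [6, 46) → extend to [6, 46).
[21, 32) overlaps/touches [6, 46) → extend to [6, 46).
[31, 38) overlaps/touches [6, 46) → extend to [6, 46).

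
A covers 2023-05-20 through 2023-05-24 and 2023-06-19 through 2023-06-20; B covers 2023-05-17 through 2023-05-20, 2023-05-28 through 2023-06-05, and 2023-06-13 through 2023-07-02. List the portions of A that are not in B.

2023-05-21 through 2023-05-24

2023-05-20 through 2023-05-24 \ B = 2023-05-21 through 2023-05-24.
2023-06-19 through 2023-06-20: entirely removed.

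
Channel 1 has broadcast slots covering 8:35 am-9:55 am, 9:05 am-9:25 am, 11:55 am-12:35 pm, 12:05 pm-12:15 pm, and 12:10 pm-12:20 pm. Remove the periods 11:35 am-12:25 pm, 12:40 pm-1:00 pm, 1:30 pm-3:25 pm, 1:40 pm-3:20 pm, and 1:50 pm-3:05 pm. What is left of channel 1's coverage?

A, merged: 8:35 am–9:55 am, 11:55 am–12:35 pm.
B, merged: 11:35 am–12:25 pm, 12:40 pm–1:00 pm, 1:30 pm–3:25 pm.
8:35 am–9:55 am is untouched.
11:55 am–12:35 pm with B removed leaves 12:25 pm–12:35 pm.

8:35 am–9:55 am, 12:25 pm–12:35 pm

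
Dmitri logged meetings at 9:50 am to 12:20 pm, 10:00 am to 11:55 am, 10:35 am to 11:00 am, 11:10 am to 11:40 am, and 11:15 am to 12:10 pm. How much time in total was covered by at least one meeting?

2 h 30 min

Merged: 9:50 am-12:20 pm.
Length: 2 h 30 min.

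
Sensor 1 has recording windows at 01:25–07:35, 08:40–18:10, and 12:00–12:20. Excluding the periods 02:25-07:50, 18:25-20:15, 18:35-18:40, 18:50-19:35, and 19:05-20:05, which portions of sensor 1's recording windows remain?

Merge the first list: 01:25–07:35, 08:40–18:10.
Merge the second list: 02:25–07:50, 18:25–20:15.
01:25–07:35 \ B = 01:25–02:25.
08:40–18:10: nothing removed.

01:25–02:25, 08:40–18:10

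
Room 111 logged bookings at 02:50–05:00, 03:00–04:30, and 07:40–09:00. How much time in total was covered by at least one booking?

3 h 30 min

Merged: 02:50–05:00, 07:40–09:00.
Lengths: 2 h 10 min + 1 h 20 min = 3 h 30 min.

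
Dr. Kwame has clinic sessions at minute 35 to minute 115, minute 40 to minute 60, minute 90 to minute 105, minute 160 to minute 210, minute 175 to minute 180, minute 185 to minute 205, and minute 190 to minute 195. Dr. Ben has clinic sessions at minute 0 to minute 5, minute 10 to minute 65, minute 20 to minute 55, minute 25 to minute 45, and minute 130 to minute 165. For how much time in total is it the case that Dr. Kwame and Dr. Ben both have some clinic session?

First set merges to minute 35 to minute 115, minute 160 to minute 210.
Second set merges to minute 0 to minute 5, minute 10 to minute 65, minute 130 to minute 165.
A ∩ B = minute 35 to minute 65, minute 160 to minute 165.
Total: 30 minutes + 5 minutes = 35 minutes.

35 minutes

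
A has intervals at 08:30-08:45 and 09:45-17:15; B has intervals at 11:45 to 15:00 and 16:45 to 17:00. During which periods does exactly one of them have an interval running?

A but not B: 08:30–08:45, 09:45–11:45, 15:00–16:45, 17:00–17:15.
B but not A: none.
Combining gives A △ B.

08:30–08:45, 09:45–11:45, 15:00–16:45, 17:00–17:15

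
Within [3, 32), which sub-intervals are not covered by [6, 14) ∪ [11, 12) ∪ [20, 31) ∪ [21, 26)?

[3, 6) ∪ [14, 20) ∪ [31, 32)

After merging, the occupied span is [6, 14), [20, 31).
Gaps within [3, 32): [3, 6), [14, 20), [31, 32).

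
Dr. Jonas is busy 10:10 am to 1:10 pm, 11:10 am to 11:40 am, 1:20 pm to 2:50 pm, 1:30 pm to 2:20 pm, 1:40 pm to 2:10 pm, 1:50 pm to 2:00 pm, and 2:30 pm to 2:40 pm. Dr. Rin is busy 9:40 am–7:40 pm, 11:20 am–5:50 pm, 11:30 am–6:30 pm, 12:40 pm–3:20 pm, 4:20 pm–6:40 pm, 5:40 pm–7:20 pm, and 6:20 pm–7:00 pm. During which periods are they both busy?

Merge the first list: 10:10 am–1:10 pm, 1:20 pm–2:50 pm.
Merge the second list: 9:40 am–7:40 pm.
10:10 am–1:10 pm meets the second set on 10:10 am–1:10 pm.
1:20 pm–2:50 pm meets the second set on 1:20 pm–2:50 pm.

10:10 am–1:10 pm, 1:20 pm–2:50 pm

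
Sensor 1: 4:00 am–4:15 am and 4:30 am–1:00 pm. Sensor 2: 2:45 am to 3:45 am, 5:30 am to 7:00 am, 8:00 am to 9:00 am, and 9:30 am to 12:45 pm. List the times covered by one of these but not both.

2:45 am–3:45 am, 4:00 am–4:15 am, 4:30 am–5:30 am, 7:00 am–8:00 am, 9:00 am–9:30 am, 12:45 pm–1:00 pm

Only in the first: 4:00 am–4:15 am, 4:30 am–5:30 am, 7:00 am–8:00 am, 9:00 am–9:30 am, 12:45 pm–1:00 pm.
Only in the second: 2:45 am–3:45 am.
Together these are the periods covered by exactly one.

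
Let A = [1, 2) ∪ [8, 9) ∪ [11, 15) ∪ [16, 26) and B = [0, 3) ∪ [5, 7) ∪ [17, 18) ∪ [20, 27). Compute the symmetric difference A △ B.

[0, 1) ∪ [2, 3) ∪ [5, 7) ∪ [8, 9) ∪ [11, 15) ∪ [16, 17) ∪ [18, 20) ∪ [26, 27)

A but not B: [8, 9), [11, 15), [16, 17), [18, 20).
B but not A: [0, 1), [2, 3), [5, 7), [26, 27).
Combining gives A △ B.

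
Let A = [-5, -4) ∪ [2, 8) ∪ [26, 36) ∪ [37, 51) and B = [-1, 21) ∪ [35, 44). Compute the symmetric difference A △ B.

A but not B: [-5, -4), [26, 35), [44, 51).
B but not A: [-1, 2), [8, 21), [36, 37).
Combining gives A △ B.

[-5, -4) ∪ [-1, 2) ∪ [8, 21) ∪ [26, 35) ∪ [36, 37) ∪ [44, 51)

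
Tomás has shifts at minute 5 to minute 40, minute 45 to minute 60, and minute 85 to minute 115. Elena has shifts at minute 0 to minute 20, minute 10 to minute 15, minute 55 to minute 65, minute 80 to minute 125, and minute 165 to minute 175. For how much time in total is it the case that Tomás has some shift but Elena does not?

30 minutes

Merge the second list: minute 0 to minute 20, minute 55 to minute 65, minute 80 to minute 125, minute 165 to minute 175.
A \ B = minute 20 to minute 40, minute 45 to minute 55.
Total: 20 minutes + 10 minutes = 30 minutes.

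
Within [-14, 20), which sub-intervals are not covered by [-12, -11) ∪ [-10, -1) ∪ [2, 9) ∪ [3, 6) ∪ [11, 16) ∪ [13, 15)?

[-14, -12) ∪ [-11, -10) ∪ [-1, 2) ∪ [9, 11) ∪ [16, 20)

Covered (merged): [-12, -11), [-10, -1), [2, 9), [11, 16).
Complement within [-14, 20): [-14, -12), [-11, -10), [-1, 2), [9, 11), [16, 20).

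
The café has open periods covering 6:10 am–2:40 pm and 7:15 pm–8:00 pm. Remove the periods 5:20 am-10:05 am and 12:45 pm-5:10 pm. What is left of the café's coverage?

10:05 am–12:45 pm, 7:15 pm–8:00 pm

6:10 am–2:40 pm minus B → 10:05 am–12:45 pm.
7:15 pm–8:00 pm: no B overlap → unchanged.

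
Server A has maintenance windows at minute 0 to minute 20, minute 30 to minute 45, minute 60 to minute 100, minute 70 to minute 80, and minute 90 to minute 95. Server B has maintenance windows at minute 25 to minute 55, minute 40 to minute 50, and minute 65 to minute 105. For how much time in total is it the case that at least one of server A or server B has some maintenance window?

95 minutes

A, merged: minute 0 to minute 20, minute 30 to minute 45, minute 60 to minute 100.
B, merged: minute 25 to minute 55, minute 65 to minute 105.
A ∪ B = minute 0 to minute 20, minute 25 to minute 55, minute 60 to minute 105.
Total: 20 minutes + 30 minutes + 45 minutes = 95 minutes.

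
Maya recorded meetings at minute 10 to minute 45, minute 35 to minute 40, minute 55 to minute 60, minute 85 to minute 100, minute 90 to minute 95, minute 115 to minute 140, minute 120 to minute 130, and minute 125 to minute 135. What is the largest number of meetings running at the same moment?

3

At minute 125, 3 of the intervals are simultaneously active.
No point has more.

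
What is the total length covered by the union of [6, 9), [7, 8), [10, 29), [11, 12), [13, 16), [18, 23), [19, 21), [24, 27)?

Merged: [6, 9), [10, 29).
Lengths: 3 + 19 = 22.

22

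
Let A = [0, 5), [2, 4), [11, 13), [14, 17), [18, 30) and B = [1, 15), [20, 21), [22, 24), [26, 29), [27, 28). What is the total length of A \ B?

Merge the first list: [0, 5), [11, 13), [14, 17), [18, 30).
Merge the second list: [1, 15), [20, 21), [22, 24), [26, 29).
A \ B = [0, 1), [15, 17), [18, 20), [21, 22), [24, 26), [29, 30).
Total: 1 + 2 + 2 + 1 + 2 + 1 = 9.

9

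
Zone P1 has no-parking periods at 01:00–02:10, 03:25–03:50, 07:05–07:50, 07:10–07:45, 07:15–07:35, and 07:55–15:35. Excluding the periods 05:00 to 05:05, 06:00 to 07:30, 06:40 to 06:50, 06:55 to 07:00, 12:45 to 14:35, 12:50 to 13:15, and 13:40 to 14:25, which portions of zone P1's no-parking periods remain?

01:00-02:10, 03:25-03:50, 07:30-07:50, 07:55-12:45, 14:35-15:35

First set merges to 01:00-02:10, 03:25-03:50, 07:05-07:50, 07:55-15:35.
Second set merges to 05:00-05:05, 06:00-07:30, 12:45-14:35.
01:00-02:10 is untouched.
03:25-03:50 is untouched.
07:05-07:50 with B removed leaves 07:30-07:50.
07:55-15:35 with B removed leaves 07:55-12:45, 14:35-15:35.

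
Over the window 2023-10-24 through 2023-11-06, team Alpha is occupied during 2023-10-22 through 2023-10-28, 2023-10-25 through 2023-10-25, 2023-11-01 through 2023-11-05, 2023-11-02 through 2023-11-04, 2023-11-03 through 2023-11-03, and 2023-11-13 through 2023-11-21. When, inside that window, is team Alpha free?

2023-10-29 through 2023-10-31, 2023-11-06 through 2023-11-06

Covered (merged): 2023-10-22 through 2023-10-28, 2023-11-01 through 2023-11-05, 2023-11-13 through 2023-11-21.
Gaps within 2023-10-24 through 2023-11-06: 2023-10-29 through 2023-10-31, 2023-11-06 through 2023-11-06.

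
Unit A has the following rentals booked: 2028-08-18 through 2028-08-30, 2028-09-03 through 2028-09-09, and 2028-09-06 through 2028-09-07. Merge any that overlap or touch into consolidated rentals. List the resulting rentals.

2028-09-03 through 2028-09-09 is disjoint → start new block.
2028-09-06 through 2028-09-07 overlaps/touches 2028-09-03 through 2028-09-09 → extend to 2028-09-03 through 2028-09-09.

2028-08-18 through 2028-08-30, 2028-09-03 through 2028-09-09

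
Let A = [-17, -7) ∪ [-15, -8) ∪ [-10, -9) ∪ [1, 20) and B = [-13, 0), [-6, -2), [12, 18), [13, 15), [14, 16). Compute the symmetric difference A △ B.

First set merges to [-17, -7), [1, 20).
Second set merges to [-13, 0), [12, 18).
A but not B: [-17, -13), [1, 12), [18, 20).
B but not A: [-7, 0).
Combining gives A △ B.

[-17, -13) ∪ [-7, 0) ∪ [1, 12) ∪ [18, 20)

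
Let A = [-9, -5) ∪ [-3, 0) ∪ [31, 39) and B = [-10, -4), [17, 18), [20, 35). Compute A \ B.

[-9, -5): fully covered by B → removed.
[-3, 0): no B overlap → unchanged.
[31, 39) minus B → [35, 39).

[-3, 0) ∪ [35, 39)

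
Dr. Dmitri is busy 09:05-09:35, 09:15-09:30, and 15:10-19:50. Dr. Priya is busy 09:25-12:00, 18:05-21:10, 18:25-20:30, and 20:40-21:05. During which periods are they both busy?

First set merges to 09:05–09:35, 15:10–19:50.
Second set merges to 09:25–12:00, 18:05–21:10.
09:05–09:35 ∩ B → 09:25–09:35.
15:10–19:50 ∩ B → 18:05–19:50.

09:25–09:35, 18:05–19:50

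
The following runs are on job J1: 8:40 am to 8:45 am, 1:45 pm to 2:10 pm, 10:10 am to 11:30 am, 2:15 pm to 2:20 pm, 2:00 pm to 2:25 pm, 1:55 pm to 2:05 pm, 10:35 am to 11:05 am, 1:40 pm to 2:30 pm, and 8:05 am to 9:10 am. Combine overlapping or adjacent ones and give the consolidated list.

8:05 am-9:10 am, 10:10 am-11:30 am, 1:40 pm-2:30 pm

Sort by start: 8:05 am-9:10 am, 8:40 am-8:45 am, 10:10 am-11:30 am, 10:35 am-11:05 am, 1:40 pm-2:30 pm, 1:45 pm-2:10 pm, 1:55 pm-2:05 pm, 2:00 pm-2:25 pm, 2:15 pm-2:20 pm.
8:40 am-8:45 am overlaps/touches 8:05 am-9:10 am → extend to 8:05 am-9:10 am.
10:10 am-11:30 am is disjoint → start new block.
10:35 am-11:05 am overlaps/touches 10:10 am-11:30 am → extend to 10:10 am-11:30 am.
1:40 pm-2:30 pm is disjoint → start new block.
1:45 pm-2:10 pm overlaps/touches 1:40 pm-2:30 pm → extend to 1:40 pm-2:30 pm.
1:55 pm-2:05 pm overlaps/touches 1:40 pm-2:30 pm → extend to 1:40 pm-2:30 pm.
2:00 pm-2:25 pm overlaps/touches 1:40 pm-2:30 pm → extend to 1:40 pm-2:30 pm.
2:15 pm-2:20 pm overlaps/touches 1:40 pm-2:30 pm → extend to 1:40 pm-2:30 pm.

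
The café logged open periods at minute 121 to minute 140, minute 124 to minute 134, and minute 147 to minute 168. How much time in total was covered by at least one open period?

40 minutes

Merged: minute 121 to minute 140, minute 147 to minute 168.
Lengths: 19 minutes + 21 minutes = 40 minutes.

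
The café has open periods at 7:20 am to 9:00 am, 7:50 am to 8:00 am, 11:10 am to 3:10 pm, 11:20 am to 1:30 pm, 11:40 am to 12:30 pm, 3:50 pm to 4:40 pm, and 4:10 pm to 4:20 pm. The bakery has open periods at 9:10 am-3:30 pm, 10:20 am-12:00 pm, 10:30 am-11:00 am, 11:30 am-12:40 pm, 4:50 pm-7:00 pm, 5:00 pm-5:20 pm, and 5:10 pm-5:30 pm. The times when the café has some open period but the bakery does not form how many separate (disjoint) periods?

First set merges to 7:20 am–9:00 am, 11:10 am–3:10 pm, 3:50 pm–4:40 pm.
Second set merges to 9:10 am–3:30 pm, 4:50 pm–7:00 pm.
A \ B = 7:20 am–9:00 am, 3:50 pm–4:40 pm.
That is 2 disjoint pieces.

2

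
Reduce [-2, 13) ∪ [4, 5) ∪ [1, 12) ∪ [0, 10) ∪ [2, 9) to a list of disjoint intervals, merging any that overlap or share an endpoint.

Sort by start: [-2, 13), [0, 10), [1, 12), [2, 9), [4, 5).
[0, 10) overlaps/touches [-2, 13) → extend to [-2, 13).
[1, 12) overlaps/touches [-2, 13) → extend to [-2, 13).
[2, 9) overlaps/touches [-2, 13) → extend to [-2, 13).
[4, 5) overlaps/touches [-2, 13) → extend to [-2, 13).

[-2, 13)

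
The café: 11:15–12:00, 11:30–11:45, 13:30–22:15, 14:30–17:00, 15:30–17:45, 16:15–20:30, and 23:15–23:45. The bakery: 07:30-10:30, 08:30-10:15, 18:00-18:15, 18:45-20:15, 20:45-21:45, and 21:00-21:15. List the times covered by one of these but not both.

Merge the first list: 11:15-12:00, 13:30-22:15, 23:15-23:45.
Merge the second list: 07:30-10:30, 18:00-18:15, 18:45-20:15, 20:45-21:45.
Only in the first: 11:15-12:00, 13:30-18:00, 18:15-18:45, 20:15-20:45, 21:45-22:15, 23:15-23:45.
Only in the second: 07:30-10:30.
Together these are the periods covered by exactly one.

07:30-10:30, 11:15-12:00, 13:30-18:00, 18:15-18:45, 20:15-20:45, 21:45-22:15, 23:15-23:45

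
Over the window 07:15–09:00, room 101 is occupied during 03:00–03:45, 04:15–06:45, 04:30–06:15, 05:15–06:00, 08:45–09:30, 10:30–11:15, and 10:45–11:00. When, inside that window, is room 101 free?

07:15–08:45

The merged coverage is 03:00–03:45, 04:15–06:45, 08:45–09:30, 10:30–11:15.
Uncovered inside 07:15–09:00: 07:15–08:45.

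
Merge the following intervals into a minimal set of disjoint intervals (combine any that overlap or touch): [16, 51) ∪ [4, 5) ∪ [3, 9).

[3, 9) ∪ [16, 51)

Sort by start: [3, 9), [4, 5), [16, 51).
[4, 5) overlaps/touches [3, 9) → extend to [3, 9).
[16, 51) is disjoint → start new block.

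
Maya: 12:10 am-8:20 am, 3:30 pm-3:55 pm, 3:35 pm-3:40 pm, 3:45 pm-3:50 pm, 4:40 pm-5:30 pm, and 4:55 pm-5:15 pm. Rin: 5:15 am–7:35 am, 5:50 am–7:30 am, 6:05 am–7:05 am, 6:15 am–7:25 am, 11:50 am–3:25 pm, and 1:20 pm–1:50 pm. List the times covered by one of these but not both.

12:10 am–5:15 am, 7:35 am–8:20 am, 11:50 am–3:25 pm, 3:30 pm–3:55 pm, 4:40 pm–5:30 pm

First set merges to 12:10 am–8:20 am, 3:30 pm–3:55 pm, 4:40 pm–5:30 pm.
Second set merges to 5:15 am–7:35 am, 11:50 am–3:25 pm.
A but not B: 12:10 am–5:15 am, 7:35 am–8:20 am, 3:30 pm–3:55 pm, 4:40 pm–5:30 pm.
B but not A: 11:50 am–3:25 pm.
Combining gives A △ B.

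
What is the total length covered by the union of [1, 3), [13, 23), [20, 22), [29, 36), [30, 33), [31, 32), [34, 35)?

19

Merged: [1, 3), [13, 23), [29, 36).
Lengths: 2 + 10 + 7 = 19.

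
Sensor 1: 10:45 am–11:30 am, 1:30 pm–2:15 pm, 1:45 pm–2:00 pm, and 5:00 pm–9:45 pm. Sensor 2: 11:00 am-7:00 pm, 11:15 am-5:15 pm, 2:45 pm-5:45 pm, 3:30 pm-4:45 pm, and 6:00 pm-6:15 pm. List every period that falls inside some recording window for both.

First set merges to 10:45 am–11:30 am, 1:30 pm–2:15 pm, 5:00 pm–9:45 pm.
Second set merges to 11:00 am–7:00 pm.
10:45 am–11:30 am ∩ B → 11:00 am–11:30 am.
1:30 pm–2:15 pm ∩ B → 1:30 pm–2:15 pm.
5:00 pm–9:45 pm ∩ B → 5:00 pm–7:00 pm.

11:00 am–11:30 am, 1:30 pm–2:15 pm, 5:00 pm–7:00 pm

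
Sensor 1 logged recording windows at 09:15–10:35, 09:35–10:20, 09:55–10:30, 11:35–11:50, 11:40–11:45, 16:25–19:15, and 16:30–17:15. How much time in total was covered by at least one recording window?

4 h 25 min

Merged: 09:15–10:35, 11:35–11:50, 16:25–19:15.
Lengths: 1 h 20 min + 15 min + 2 h 50 min = 4 h 25 min.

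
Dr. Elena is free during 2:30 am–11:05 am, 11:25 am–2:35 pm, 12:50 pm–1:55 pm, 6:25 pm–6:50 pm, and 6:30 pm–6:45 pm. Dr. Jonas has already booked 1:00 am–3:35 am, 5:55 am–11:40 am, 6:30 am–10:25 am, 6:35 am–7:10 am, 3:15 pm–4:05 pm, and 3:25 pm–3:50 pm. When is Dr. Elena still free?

A, merged: 2:30 am–11:05 am, 11:25 am–2:35 pm, 6:25 pm–6:50 pm.
B, merged: 1:00 am–3:35 am, 5:55 am–11:40 am, 3:15 pm–4:05 pm.
2:30 am–11:05 am minus B → 3:35 am–5:55 am.
11:25 am–2:35 pm minus B → 11:40 am–2:35 pm.
6:25 pm–6:50 pm: no B overlap → unchanged.

3:35 am–5:55 am, 11:40 am–2:35 pm, 6:25 pm–6:50 pm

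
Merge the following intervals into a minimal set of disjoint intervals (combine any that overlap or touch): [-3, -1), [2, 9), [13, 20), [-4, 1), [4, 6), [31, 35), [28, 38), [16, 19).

[-4, 1) ∪ [2, 9) ∪ [13, 20) ∪ [28, 38)

Sort by start: [-4, 1), [-3, -1), [2, 9), [4, 6), [13, 20), [16, 19), [28, 38), [31, 35).
[-3, -1) overlaps/touches [-4, 1) → extend to [-4, 1).
[2, 9) is disjoint → start new block.
[4, 6) overlaps/touches [2, 9) → extend to [2, 9).
[13, 20) is disjoint → start new block.
[16, 19) overlaps/touches [13, 20) → extend to [13, 20).
[28, 38) is disjoint → start new block.
[31, 35) overlaps/touches [28, 38) → extend to [28, 38).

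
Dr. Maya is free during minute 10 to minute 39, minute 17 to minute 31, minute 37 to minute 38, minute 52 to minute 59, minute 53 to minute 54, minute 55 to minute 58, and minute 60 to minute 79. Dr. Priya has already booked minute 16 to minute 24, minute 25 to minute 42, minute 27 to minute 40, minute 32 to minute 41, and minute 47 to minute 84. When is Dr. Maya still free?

Merge the first list: minute 10 to minute 39, minute 52 to minute 59, minute 60 to minute 79.
Merge the second list: minute 16 to minute 24, minute 25 to minute 42, minute 47 to minute 84.
minute 10 to minute 39 minus B → minute 10 to minute 16, minute 24 to minute 25.
minute 52 to minute 59: fully covered by B → removed.
minute 60 to minute 79: fully covered by B → removed.

minute 10 to minute 16, minute 24 to minute 25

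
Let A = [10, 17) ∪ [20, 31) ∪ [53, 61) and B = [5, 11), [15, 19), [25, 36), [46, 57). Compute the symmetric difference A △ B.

[5, 10) ∪ [11, 15) ∪ [17, 19) ∪ [20, 25) ∪ [31, 36) ∪ [46, 53) ∪ [57, 61)

A \ B = [11, 15), [20, 25), [57, 61).
B \ A = [5, 10), [17, 19), [31, 36), [46, 53).
Union of the two gives the symmetric difference.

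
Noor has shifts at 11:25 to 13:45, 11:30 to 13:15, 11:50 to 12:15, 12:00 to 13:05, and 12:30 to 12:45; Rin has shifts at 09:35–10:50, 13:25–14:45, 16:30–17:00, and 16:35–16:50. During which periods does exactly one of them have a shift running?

First set merges to 11:25-13:45.
Second set merges to 09:35-10:50, 13:25-14:45, 16:30-17:00.
Only in the first: 11:25-13:25.
Only in the second: 09:35-10:50, 13:45-14:45, 16:30-17:00.
Together these are the periods covered by exactly one.

09:35-10:50, 11:25-13:25, 13:45-14:45, 16:30-17:00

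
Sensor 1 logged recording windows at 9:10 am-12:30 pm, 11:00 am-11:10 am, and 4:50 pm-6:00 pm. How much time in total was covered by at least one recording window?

Merged: 9:10 am–12:30 pm, 4:50 pm–6:00 pm.
Lengths: 3 h 20 min + 1 h 10 min = 4 h 30 min.

4 h 30 min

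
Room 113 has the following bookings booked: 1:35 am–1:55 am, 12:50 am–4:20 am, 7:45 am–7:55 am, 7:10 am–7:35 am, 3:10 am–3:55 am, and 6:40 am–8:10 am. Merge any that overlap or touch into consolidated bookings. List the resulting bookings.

12:50 am-4:20 am, 6:40 am-8:10 am

Sort by start: 12:50 am-4:20 am, 1:35 am-1:55 am, 3:10 am-3:55 am, 6:40 am-8:10 am, 7:10 am-7:35 am, 7:45 am-7:55 am.
1:35 am-1:55 am overlaps/touches 12:50 am-4:20 am → extend to 12:50 am-4:20 am.
3:10 am-3:55 am overlaps/touches 12:50 am-4:20 am → extend to 12:50 am-4:20 am.
6:40 am-8:10 am is disjoint → start new block.
7:10 am-7:35 am overlaps/touches 6:40 am-8:10 am → extend to 6:40 am-8:10 am.
7:45 am-7:55 am overlaps/touches 6:40 am-8:10 am → extend to 6:40 am-8:10 am.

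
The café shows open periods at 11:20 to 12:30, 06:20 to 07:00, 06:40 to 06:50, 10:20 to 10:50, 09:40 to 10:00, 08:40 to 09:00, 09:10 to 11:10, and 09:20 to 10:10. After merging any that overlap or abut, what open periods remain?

Sort by start: 06:20–07:00, 06:40–06:50, 08:40–09:00, 09:10–11:10, 09:20–10:10, 09:40–10:00, 10:20–10:50, 11:20–12:30.
06:40–06:50 overlaps/touches 06:20–07:00 → extend to 06:20–07:00.
08:40–09:00 is disjoint → start new block.
09:10–11:10 is disjoint → start new block.
09:20–10:10 overlaps/touches 09:10–11:10 → extend to 09:10–11:10.
09:40–10:00 overlaps/touches 09:10–11:10 → extend to 09:10–11:10.
10:20–10:50 overlaps/touches 09:10–11:10 → extend to 09:10–11:10.
11:20–12:30 is disjoint → start new block.

06:20–07:00, 08:40–09:00, 09:10–11:10, 11:20–12:30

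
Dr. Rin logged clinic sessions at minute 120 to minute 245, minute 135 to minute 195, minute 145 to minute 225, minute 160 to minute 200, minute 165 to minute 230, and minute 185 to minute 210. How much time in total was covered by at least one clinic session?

125 minutes

Merged: minute 120 to minute 245.
Length: 125 minutes.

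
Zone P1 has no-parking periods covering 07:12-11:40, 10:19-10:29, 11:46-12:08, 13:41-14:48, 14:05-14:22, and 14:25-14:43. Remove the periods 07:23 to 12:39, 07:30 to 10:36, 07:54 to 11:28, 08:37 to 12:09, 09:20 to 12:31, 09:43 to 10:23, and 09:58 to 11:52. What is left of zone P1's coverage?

07:12–07:23, 13:41–14:48

A, merged: 07:12–11:40, 11:46–12:08, 13:41–14:48.
B, merged: 07:23–12:39.
07:12–11:40 minus B → 07:12–07:23.
11:46–12:08: fully covered by B → removed.
13:41–14:48: no B overlap → unchanged.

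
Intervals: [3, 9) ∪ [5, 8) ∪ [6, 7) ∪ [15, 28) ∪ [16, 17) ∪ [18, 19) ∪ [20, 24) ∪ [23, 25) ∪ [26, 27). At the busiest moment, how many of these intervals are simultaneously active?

3

Walk the sorted start/end points keeping a running depth.
The depth first hits 3 at 6.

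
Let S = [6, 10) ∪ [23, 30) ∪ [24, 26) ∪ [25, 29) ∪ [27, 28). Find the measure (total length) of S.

Merged: [6, 10), [23, 30).
Lengths: 4 + 7 = 11.

11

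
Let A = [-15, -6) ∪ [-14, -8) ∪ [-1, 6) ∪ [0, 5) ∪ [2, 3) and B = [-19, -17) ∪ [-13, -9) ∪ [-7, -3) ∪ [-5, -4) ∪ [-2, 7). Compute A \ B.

[-15, -13) ∪ [-9, -7)

Merge the first list: [-15, -6), [-1, 6).
Merge the second list: [-19, -17), [-13, -9), [-7, -3), [-2, 7).
[-15, -6) with B removed leaves [-15, -13), [-9, -7).
[-1, 6) lies entirely inside B → drops out.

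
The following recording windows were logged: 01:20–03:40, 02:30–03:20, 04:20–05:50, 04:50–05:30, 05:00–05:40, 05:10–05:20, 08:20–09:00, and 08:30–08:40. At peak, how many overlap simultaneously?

4

At 05:10, 4 of the intervals are simultaneously active.
No point has more.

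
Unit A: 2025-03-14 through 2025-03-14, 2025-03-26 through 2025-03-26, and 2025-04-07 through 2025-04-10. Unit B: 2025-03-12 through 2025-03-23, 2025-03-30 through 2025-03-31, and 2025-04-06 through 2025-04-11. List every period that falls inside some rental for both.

2025-03-14 through 2025-03-14, 2025-04-07 through 2025-04-10

2025-03-14 through 2025-03-14 ∩ B → 2025-03-14 through 2025-03-14.
2025-03-26 through 2025-03-26 meets no B interval.
2025-04-07 through 2025-04-10 ∩ B → 2025-04-07 through 2025-04-10.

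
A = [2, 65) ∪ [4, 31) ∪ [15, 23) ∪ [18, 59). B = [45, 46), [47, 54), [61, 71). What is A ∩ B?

First set merges to [2, 65).
[2, 65) meets the second set on [45, 46), [47, 54), [61, 65).

[45, 46) ∪ [47, 54) ∪ [61, 65)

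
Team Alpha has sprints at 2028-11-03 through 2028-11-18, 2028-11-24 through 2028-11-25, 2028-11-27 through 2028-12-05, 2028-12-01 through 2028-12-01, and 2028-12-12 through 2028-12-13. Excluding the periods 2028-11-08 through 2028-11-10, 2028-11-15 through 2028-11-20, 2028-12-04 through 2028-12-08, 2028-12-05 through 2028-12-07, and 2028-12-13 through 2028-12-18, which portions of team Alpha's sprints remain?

A, merged: 2028-11-03 through 2028-11-18, 2028-11-24 through 2028-11-25, 2028-11-27 through 2028-12-05, 2028-12-12 through 2028-12-13.
B, merged: 2028-11-08 through 2028-11-10, 2028-11-15 through 2028-11-20, 2028-12-04 through 2028-12-08, 2028-12-13 through 2028-12-18.
2028-11-03 through 2028-11-18 with B removed leaves 2028-11-03 through 2028-11-07, 2028-11-11 through 2028-11-14.
2028-11-24 through 2028-11-25 is untouched.
2028-11-27 through 2028-12-05 with B removed leaves 2028-11-27 through 2028-12-03.
2028-12-12 through 2028-12-13 with B removed leaves 2028-12-12 through 2028-12-12.

2028-11-03 through 2028-11-07, 2028-11-11 through 2028-11-14, 2028-11-24 through 2028-11-25, 2028-11-27 through 2028-12-03, 2028-12-12 through 2028-12-12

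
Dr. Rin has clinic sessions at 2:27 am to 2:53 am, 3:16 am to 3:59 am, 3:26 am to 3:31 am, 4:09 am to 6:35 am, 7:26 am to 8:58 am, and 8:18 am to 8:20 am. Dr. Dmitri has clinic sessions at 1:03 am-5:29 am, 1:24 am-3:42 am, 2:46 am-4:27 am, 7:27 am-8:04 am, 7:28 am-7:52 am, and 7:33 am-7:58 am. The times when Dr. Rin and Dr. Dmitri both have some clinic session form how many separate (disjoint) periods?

4

First set merges to 2:27 am–2:53 am, 3:16 am–3:59 am, 4:09 am–6:35 am, 7:26 am–8:58 am.
Second set merges to 1:03 am–5:29 am, 7:27 am–8:04 am.
A ∩ B = 2:27 am–2:53 am, 3:16 am–3:59 am, 4:09 am–5:29 am, 7:27 am–8:04 am.
That is 4 disjoint pieces.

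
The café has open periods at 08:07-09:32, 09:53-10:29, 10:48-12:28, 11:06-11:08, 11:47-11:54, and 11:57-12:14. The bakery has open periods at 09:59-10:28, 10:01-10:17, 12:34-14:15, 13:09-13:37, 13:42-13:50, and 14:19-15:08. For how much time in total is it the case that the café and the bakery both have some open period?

29 min

A, merged: 08:07-09:32, 09:53-10:29, 10:48-12:28.
B, merged: 09:59-10:28, 12:34-14:15, 14:19-15:08.
A ∩ B = 09:59-10:28.
Total: 29 min.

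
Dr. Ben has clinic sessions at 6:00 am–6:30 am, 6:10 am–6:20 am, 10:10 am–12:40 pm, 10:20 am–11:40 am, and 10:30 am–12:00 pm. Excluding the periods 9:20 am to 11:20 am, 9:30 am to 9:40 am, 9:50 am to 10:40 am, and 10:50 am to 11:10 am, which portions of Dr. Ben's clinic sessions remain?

A, merged: 6:00 am–6:30 am, 10:10 am–12:40 pm.
B, merged: 9:20 am–11:20 am.
6:00 am–6:30 am: nothing removed.
10:10 am–12:40 pm \ B = 11:20 am–12:40 pm.

6:00 am–6:30 am, 11:20 am–12:40 pm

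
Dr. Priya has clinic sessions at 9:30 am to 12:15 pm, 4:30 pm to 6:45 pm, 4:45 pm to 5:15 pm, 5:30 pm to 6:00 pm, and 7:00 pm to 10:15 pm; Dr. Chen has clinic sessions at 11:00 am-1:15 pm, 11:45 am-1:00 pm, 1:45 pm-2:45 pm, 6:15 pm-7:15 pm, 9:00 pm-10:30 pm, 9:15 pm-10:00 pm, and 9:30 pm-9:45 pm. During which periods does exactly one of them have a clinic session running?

9:30 am–11:00 am, 12:15 pm–1:15 pm, 1:45 pm–2:45 pm, 4:30 pm–6:15 pm, 6:45 pm–7:00 pm, 7:15 pm–9:00 pm, 10:15 pm–10:30 pm

First set merges to 9:30 am–12:15 pm, 4:30 pm–6:45 pm, 7:00 pm–10:15 pm.
Second set merges to 11:00 am–1:15 pm, 1:45 pm–2:45 pm, 6:15 pm–7:15 pm, 9:00 pm–10:30 pm.
Only in the first: 9:30 am–11:00 am, 4:30 pm–6:15 pm, 7:15 pm–9:00 pm.
Only in the second: 12:15 pm–1:15 pm, 1:45 pm–2:45 pm, 6:45 pm–7:00 pm, 10:15 pm–10:30 pm.
Together these are the periods covered by exactly one.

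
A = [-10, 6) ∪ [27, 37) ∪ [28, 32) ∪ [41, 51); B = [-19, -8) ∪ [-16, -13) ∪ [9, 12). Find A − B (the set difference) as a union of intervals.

[-8, 6) ∪ [27, 37) ∪ [41, 51)

Merge the first list: [-10, 6), [27, 37), [41, 51).
Merge the second list: [-19, -8), [9, 12).
[-10, 6) minus B → [-8, 6).
[27, 37): no B overlap → unchanged.
[41, 51): no B overlap → unchanged.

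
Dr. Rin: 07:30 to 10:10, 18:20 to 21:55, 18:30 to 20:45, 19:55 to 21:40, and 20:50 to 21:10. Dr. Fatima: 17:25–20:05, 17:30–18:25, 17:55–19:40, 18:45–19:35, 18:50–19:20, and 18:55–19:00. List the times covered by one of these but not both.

07:30–10:10, 17:25–18:20, 20:05–21:55

First set merges to 07:30–10:10, 18:20–21:55.
Second set merges to 17:25–20:05.
A but not B: 07:30–10:10, 20:05–21:55.
B but not A: 17:25–18:20.
Combining gives A △ B.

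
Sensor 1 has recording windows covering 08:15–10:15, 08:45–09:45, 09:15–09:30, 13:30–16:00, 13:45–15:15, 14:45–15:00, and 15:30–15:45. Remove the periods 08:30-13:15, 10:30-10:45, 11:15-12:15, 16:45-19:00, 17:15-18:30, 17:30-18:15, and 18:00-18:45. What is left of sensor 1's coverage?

A, merged: 08:15-10:15, 13:30-16:00.
B, merged: 08:30-13:15, 16:45-19:00.
08:15-10:15 minus B → 08:15-08:30.
13:30-16:00: no B overlap → unchanged.

08:15-08:30, 13:30-16:00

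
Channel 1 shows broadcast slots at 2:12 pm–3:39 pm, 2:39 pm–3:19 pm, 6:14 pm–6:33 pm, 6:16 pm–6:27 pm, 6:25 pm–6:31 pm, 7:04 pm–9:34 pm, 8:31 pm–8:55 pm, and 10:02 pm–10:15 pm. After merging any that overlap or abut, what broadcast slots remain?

2:39 pm–3:19 pm overlaps/touches 2:12 pm–3:39 pm → extend to 2:12 pm–3:39 pm.
6:14 pm–6:33 pm is disjoint → start new block.
6:16 pm–6:27 pm overlaps/touches 6:14 pm–6:33 pm → extend to 6:14 pm–6:33 pm.
6:25 pm–6:31 pm overlaps/touches 6:14 pm–6:33 pm → extend to 6:14 pm–6:33 pm.
7:04 pm–9:34 pm is disjoint → start new block.
8:31 pm–8:55 pm overlaps/touches 7:04 pm–9:34 pm → extend to 7:04 pm–9:34 pm.
10:02 pm–10:15 pm is disjoint → start new block.

2:12 pm–3:39 pm, 6:14 pm–6:33 pm, 7:04 pm–9:34 pm, 10:02 pm–10:15 pm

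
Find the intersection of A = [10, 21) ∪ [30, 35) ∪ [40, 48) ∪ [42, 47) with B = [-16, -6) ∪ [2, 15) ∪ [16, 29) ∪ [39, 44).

Merge the first list: [10, 21), [30, 35), [40, 48).
[10, 21) meets the second set on [10, 15), [16, 21).
[30, 35): no overlap with the second set.
[40, 48) meets the second set on [40, 44).

[10, 15) ∪ [16, 21) ∪ [40, 44)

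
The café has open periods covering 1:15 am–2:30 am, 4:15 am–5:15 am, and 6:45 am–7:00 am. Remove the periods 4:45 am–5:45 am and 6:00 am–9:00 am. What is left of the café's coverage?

1:15 am–2:30 am: nothing removed.
4:15 am–5:15 am \ B = 4:15 am–4:45 am.
6:45 am–7:00 am: entirely removed.

1:15 am–2:30 am, 4:15 am–4:45 am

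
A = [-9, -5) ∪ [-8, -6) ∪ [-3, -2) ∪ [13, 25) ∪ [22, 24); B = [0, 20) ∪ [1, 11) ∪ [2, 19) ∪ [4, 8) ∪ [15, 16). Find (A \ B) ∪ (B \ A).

[-9, -5) ∪ [-3, -2) ∪ [0, 13) ∪ [20, 25)

First set merges to [-9, -5), [-3, -2), [13, 25).
Second set merges to [0, 20).
A but not B: [-9, -5), [-3, -2), [20, 25).
B but not A: [0, 13).
Combining gives A △ B.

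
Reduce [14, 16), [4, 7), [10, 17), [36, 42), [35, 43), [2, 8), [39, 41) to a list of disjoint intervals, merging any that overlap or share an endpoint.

Sort by start: [2, 8), [4, 7), [10, 17), [14, 16), [35, 43), [36, 42), [39, 41).
[4, 7) overlaps/touches [2, 8) → extend to [2, 8).
[10, 17) is disjoint → start new block.
[14, 16) overlaps/touches [10, 17) → extend to [10, 17).
[35, 43) is disjoint → start new block.
[36, 42) overlaps/touches [35, 43) → extend to [35, 43).
[39, 41) overlaps/touches [35, 43) → extend to [35, 43).

[2, 8) ∪ [10, 17) ∪ [35, 43)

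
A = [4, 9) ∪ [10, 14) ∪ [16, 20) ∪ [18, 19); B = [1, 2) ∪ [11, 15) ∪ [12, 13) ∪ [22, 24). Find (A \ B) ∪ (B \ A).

[1, 2) ∪ [4, 9) ∪ [10, 11) ∪ [14, 15) ∪ [16, 20) ∪ [22, 24)

A, merged: [4, 9), [10, 14), [16, 20).
B, merged: [1, 2), [11, 15), [22, 24).
Only in the first: [4, 9), [10, 11), [16, 20).
Only in the second: [1, 2), [14, 15), [22, 24).
Together these are the periods covered by exactly one.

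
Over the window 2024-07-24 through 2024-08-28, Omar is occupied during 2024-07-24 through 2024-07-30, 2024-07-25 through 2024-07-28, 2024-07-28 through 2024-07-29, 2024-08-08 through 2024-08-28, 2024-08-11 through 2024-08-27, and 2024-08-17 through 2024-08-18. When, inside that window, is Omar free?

2024-07-31 through 2024-08-07

The merged coverage is 2024-07-24 through 2024-07-30, 2024-08-08 through 2024-08-28.
Gaps within 2024-07-24 through 2024-08-28: 2024-07-31 through 2024-08-07.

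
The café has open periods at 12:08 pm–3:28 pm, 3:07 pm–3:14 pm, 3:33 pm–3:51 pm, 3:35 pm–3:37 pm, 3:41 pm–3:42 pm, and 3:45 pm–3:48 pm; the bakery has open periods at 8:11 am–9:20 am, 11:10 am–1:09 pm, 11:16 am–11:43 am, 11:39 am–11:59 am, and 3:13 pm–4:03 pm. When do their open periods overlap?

12:08 pm–1:09 pm, 3:13 pm–3:28 pm, 3:33 pm–3:51 pm

First set merges to 12:08 pm–3:28 pm, 3:33 pm–3:51 pm.
Second set merges to 8:11 am–9:20 am, 11:10 am–1:09 pm, 3:13 pm–4:03 pm.
12:08 pm–3:28 pm meets the second set on 12:08 pm–1:09 pm, 3:13 pm–3:28 pm.
3:33 pm–3:51 pm meets the second set on 3:33 pm–3:51 pm.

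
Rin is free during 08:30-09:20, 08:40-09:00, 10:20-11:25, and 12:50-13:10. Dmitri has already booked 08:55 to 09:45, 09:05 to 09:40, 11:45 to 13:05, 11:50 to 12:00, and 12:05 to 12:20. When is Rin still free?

08:30–08:55, 10:20–11:25, 13:05–13:10

First set merges to 08:30–09:20, 10:20–11:25, 12:50–13:10.
Second set merges to 08:55–09:45, 11:45–13:05.
08:30–09:20 minus B → 08:30–08:55.
10:20–11:25: no B overlap → unchanged.
12:50–13:10 minus B → 13:05–13:10.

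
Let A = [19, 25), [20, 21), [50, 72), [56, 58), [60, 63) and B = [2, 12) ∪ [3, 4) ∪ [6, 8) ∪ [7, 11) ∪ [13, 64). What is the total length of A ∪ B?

69

Merge the first list: [19, 25), [50, 72).
Merge the second list: [2, 12), [13, 64).
A ∪ B = [2, 12), [13, 72).
Total: 10 + 59 = 69.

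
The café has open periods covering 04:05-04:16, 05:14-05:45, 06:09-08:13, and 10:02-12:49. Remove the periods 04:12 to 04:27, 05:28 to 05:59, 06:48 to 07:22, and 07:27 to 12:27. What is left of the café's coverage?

04:05–04:16 minus B → 04:05–04:12.
05:14–05:45 minus B → 05:14–05:28.
06:09–08:13 minus B → 06:09–06:48, 07:22–07:27.
10:02–12:49 minus B → 12:27–12:49.

04:05–04:12, 05:14–05:28, 06:09–06:48, 07:22–07:27, 12:27–12:49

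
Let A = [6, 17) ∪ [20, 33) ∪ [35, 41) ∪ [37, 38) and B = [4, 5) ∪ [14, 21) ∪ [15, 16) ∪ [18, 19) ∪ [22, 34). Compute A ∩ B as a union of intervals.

A, merged: [6, 17), [20, 33), [35, 41).
B, merged: [4, 5), [14, 21), [22, 34).
[6, 17) overlaps B on [14, 17).
[20, 33) overlaps B on [20, 21), [22, 33).
[35, 41) falls entirely outside B.

[14, 17) ∪ [20, 21) ∪ [22, 33)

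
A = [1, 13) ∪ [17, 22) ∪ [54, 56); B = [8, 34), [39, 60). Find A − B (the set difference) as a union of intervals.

[1, 13) minus B → [1, 8).
[17, 22): fully covered by B → removed.
[54, 56): fully covered by B → removed.

[1, 8)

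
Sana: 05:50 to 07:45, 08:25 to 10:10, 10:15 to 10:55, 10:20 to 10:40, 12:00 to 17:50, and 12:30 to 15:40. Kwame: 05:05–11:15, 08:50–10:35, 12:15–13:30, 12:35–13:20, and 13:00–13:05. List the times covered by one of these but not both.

05:05–05:50, 07:45–08:25, 10:10–10:15, 10:55–11:15, 12:00–12:15, 13:30–17:50

First set merges to 05:50–07:45, 08:25–10:10, 10:15–10:55, 12:00–17:50.
Second set merges to 05:05–11:15, 12:15–13:30.
A \ B = 12:00–12:15, 13:30–17:50.
B \ A = 05:05–05:50, 07:45–08:25, 10:10–10:15, 10:55–11:15.
Union of the two gives the symmetric difference.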